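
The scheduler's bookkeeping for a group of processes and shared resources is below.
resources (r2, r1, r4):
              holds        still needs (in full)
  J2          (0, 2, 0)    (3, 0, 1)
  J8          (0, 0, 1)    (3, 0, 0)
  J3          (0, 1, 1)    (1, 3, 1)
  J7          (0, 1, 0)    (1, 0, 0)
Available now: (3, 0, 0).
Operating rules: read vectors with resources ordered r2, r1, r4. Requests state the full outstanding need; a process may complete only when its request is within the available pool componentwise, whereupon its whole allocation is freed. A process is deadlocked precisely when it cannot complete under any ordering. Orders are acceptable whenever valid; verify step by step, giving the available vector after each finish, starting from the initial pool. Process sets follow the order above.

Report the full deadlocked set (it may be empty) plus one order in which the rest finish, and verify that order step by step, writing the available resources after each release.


The deadlocked set is empty.
Key observation: starting with J8, each completion frees enough for the next — no one is permanently blocked.
A valid finishing order for the others: J8, J2, J7, J3. Walking it through:
  pool = (3, 0, 0)
  J8 needs (3, 0, 0) <= (3, 0, 0) -> finishes; pool += (0, 0, 1) = (3, 0, 1)
  J2 needs (3, 0, 1) <= (3, 0, 1) -> finishes; pool += (0, 2, 0) = (3, 2, 1)
  J7 needs (1, 0, 0) <= (3, 2, 1) -> finishes; pool += (0, 1, 0) = (3, 3, 1)
  J3 needs (1, 3, 1) <= (3, 3, 1) -> finishes; pool += (0, 1, 1) = (3, 4, 2)


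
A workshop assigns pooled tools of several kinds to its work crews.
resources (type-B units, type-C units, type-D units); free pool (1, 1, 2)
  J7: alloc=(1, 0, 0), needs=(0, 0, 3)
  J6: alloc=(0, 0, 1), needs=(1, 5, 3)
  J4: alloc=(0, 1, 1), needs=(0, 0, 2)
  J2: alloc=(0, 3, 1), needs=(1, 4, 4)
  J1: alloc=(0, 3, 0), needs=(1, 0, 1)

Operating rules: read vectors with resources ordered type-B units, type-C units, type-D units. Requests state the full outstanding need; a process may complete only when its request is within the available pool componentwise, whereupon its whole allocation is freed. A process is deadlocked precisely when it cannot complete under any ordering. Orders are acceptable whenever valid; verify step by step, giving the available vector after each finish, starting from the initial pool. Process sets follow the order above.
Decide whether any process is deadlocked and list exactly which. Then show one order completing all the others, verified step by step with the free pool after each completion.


No process is deadlocked.
Key observation: starting with J4, each completion frees enough for the next — no one is permanently blocked.
A valid finishing order for the others: J4, J1, J6, J2, J7. Step-by-step check:
  pool = (1, 1, 2)
  J4 needs (0, 0, 2) <= (1, 1, 2) -> finishes; pool += (0, 1, 1) = (1, 2, 3)
  J1 needs (1, 0, 1) <= (1, 2, 3) -> finishes; pool += (0, 3, 0) = (1, 5, 3)
  J6 needs (1, 5, 3) <= (1, 5, 3) -> finishes; pool += (0, 0, 1) = (1, 5, 4)
  J2 needs (1, 4, 4) <= (1, 5, 4) -> finishes; pool += (0, 3, 1) = (1, 8, 5)
  J7 needs (0, 0, 3) <= (1, 8, 5) -> finishes; pool += (1, 0, 0) = (2, 8, 5)


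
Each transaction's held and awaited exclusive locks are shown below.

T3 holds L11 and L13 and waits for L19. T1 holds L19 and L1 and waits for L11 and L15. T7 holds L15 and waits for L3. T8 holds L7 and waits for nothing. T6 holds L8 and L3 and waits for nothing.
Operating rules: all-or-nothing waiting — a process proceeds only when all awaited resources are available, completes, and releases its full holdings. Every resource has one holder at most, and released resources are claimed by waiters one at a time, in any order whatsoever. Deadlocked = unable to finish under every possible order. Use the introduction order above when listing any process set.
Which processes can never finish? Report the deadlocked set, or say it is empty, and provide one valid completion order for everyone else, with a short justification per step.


Deadlocked set: T3 and T1.
Key observation: along T3 -> T1 -> T3, each member waits on what the next one holds — a deadlock; no other process is dragged down with it.
A valid finishing order for the others: T6, T7, T8.
Check, step by step:
  T6: no waits; runs immediately, freeing L8 and L3
  T7: everything it awaited (L3) is free; runs, freeing L15
  T8: no waits; runs immediately, freeing L7


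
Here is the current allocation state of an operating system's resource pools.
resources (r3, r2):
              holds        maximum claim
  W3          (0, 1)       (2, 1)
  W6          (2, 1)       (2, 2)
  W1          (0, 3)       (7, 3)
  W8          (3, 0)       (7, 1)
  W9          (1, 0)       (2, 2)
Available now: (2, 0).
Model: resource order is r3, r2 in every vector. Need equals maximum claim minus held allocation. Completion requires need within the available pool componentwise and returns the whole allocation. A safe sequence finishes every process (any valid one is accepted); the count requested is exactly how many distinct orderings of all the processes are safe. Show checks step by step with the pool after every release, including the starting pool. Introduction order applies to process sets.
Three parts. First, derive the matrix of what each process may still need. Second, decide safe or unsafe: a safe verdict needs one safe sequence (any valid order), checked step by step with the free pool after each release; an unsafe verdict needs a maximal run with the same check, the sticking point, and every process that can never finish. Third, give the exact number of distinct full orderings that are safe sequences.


(1) Remaining need (order r3, r2):
  W3: (2, 0)
  W6: (0, 1)
  W1: (7, 0)
  W8: (4, 1)
  W9: (1, 2)
(2) The state is SAFE; one workable sequence: W3, W6, W8, W1, W9.
Key observation: reading the order forward, W3 is the first process whose need (2, 0) meets the free pool (2, 0) exactly on a resource it requests.
Walking it through:
  pool = (2, 0)
  run W3 (needs (2, 0), free (2, 0)); after release of (0, 1) the pool is (2, 1)
  run W6 (needs (0, 1), free (2, 1)); after release of (2, 1) the pool is (4, 2)
  run W8 (needs (4, 1), free (4, 2)); after release of (3, 0) the pool is (7, 2)
  run W1 (needs (7, 0), free (7, 2)); after release of (0, 3) the pool is (7, 5)
  run W9 (needs (1, 2), free (7, 5)); after release of (1, 0) the pool is (8, 5)
(3) The exact count: 3 of the possible complete orderings are safe sequences.


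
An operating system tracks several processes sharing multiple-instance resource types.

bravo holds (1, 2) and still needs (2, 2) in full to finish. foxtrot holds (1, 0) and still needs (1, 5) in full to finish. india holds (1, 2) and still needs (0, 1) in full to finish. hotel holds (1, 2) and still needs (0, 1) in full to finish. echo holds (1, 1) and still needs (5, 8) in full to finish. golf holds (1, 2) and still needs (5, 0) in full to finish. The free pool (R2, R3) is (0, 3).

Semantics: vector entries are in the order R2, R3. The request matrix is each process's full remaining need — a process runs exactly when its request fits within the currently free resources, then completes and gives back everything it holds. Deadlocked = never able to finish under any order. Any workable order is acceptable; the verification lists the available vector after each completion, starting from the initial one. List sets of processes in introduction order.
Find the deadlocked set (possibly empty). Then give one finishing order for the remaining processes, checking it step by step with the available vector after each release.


Deadlocked: echo and golf.
Key observation: even finishing hotel, india, bravo, foxtrot leaves just (4, 9) free — too little R2 for any of the remaining processes.
The rest can finish in the order hotel, india, bravo, foxtrot. Walking it through:
  pool = (0, 3)
  hotel: need (0, 1) fits (0, 3); releases (1, 2), pool now (1, 5)
  india: need (0, 1) fits (1, 5); releases (1, 2), pool now (2, 7)
  bravo: need (2, 2) fits (2, 7); releases (1, 2), pool now (3, 9)
  foxtrot: need (1, 5) fits (3, 9); releases (1, 0), pool now (4, 9)
The stuck group stays short no matter what:
  echo still needs (5, 8) but only (4, 9) is free — short on R2
  golf still needs (5, 0) but only (4, 9) is free — short on R2


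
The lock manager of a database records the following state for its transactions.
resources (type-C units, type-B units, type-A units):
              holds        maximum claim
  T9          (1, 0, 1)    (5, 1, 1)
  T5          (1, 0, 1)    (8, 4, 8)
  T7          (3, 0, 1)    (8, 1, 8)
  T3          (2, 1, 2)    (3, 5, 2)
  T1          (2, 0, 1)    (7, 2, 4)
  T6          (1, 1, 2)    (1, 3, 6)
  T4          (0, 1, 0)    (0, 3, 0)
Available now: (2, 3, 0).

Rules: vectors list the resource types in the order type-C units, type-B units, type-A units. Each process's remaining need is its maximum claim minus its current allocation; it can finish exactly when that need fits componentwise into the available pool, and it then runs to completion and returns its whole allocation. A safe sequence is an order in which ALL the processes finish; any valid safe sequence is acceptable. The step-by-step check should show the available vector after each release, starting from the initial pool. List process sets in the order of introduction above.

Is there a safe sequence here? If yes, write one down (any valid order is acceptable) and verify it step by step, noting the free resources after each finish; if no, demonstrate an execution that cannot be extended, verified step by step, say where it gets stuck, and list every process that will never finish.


The state is UNSAFE.
Key observation: after T4, T3, T9, T1, T6 complete, (8, 6, 6) is the best the pool ever gets, yet each leftover process wants more type-A units.
The run T4, T3, T9, T1, T6 cannot be extended any further. Verifying each step:
  pool = (2, 3, 0)
  run T4 (needs (0, 2, 0), free (2, 3, 0)); after release of (0, 1, 0) the pool is (2, 4, 0)
  run T3 (needs (1, 4, 0), free (2, 4, 0)); after release of (2, 1, 2) the pool is (4, 5, 2)
  run T9 (needs (4, 1, 0), free (4, 5, 2)); after release of (1, 0, 1) the pool is (5, 5, 3)
  run T1 (needs (5, 2, 3), free (5, 5, 3)); after release of (2, 0, 1) the pool is (7, 5, 4)
  run T6 (needs (0, 2, 4), free (7, 5, 4)); after release of (1, 1, 2) the pool is (8, 6, 6)
  blocked: T5 wants (7, 4, 7), pool (8, 6, 6) — not enough type-A units
  blocked: T7 wants (5, 1, 7), pool (8, 6, 6) — not enough type-A units
Processes that can never finish: T5 and T7.


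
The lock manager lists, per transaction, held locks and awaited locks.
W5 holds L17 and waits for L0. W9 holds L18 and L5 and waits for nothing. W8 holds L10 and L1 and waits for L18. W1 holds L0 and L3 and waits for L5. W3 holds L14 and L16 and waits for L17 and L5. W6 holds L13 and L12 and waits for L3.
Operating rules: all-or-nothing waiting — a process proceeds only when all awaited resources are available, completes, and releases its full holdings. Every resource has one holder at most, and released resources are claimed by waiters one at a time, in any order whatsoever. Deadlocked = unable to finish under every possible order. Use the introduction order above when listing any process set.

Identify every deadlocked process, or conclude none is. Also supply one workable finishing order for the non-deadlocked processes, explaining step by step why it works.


The deadlocked set is empty.
Key observation: there is no circular wait here — follow any chain and it reaches a process that is free to run now.
The rest can finish in the order W9, W1, W6, W8, W5, W3.
Check, step by step:
  W9: no waits; runs immediately, freeing L18 and L5
  W1: everything it awaited (L5) is free; runs, freeing L0 and L3
  W6: everything it awaited (L3) is free; runs, freeing L13 and L12
  W8: everything it awaited (L18) is free; runs, freeing L10 and L1
  W5: everything it awaited (L0) is free; runs, freeing L17
  W3: everything it awaited (L17 and L5) is free; runs, freeing L14 and L16


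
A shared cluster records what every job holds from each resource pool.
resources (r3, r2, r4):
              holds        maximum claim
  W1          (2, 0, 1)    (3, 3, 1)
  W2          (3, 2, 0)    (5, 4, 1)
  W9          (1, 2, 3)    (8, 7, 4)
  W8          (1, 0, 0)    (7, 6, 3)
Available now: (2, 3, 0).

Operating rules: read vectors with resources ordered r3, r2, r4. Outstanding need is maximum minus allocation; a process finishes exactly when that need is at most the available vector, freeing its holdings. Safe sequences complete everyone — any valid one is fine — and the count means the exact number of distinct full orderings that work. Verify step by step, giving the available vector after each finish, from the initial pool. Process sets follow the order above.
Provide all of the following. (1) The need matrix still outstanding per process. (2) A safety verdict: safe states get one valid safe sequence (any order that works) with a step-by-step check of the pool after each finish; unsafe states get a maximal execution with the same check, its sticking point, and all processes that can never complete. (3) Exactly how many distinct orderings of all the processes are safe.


(1) Outstanding need per process (order r3, r2, r4):
  W1: (1, 3, 0)
  W2: (2, 2, 1)
  W9: (7, 5, 1)
  W8: (6, 6, 3)
(2) SAFE, for example via the order W1, W2, W9, W8.
Key observation: reading the order forward, W1 is the first process whose need (1, 3, 0) meets the free pool (2, 3, 0) exactly on a resource it requests.
Check, step by step:
  pool = (2, 3, 0)
  W1: need (1, 3, 0) fits (2, 3, 0); releases (2, 0, 1), pool now (4, 3, 1)
  W2: need (2, 2, 1) fits (4, 3, 1); releases (3, 2, 0), pool now (7, 5, 1)
  W9: need (7, 5, 1) fits (7, 5, 1); releases (1, 2, 3), pool now (8, 7, 4)
  W8: need (6, 6, 3) fits (8, 7, 4); releases (1, 0, 0), pool now (9, 7, 4)
(3) The exact count: 1 of the possible complete orderings is a safe sequence.


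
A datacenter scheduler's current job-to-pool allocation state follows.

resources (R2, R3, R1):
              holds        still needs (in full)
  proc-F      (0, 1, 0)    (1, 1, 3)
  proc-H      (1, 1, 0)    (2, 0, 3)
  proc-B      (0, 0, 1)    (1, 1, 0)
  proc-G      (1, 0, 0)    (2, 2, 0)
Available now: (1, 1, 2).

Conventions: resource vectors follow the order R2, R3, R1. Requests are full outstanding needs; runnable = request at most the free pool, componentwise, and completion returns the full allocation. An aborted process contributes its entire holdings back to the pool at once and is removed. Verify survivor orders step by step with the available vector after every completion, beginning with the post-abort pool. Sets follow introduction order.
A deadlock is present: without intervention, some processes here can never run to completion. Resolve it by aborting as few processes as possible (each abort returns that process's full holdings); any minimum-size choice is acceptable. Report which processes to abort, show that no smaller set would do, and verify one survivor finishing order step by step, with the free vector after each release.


Abort proc-G.
Key observation: proc-H could never have finished before the abort; with (1, 0, 0) returned by proc-G, it fits at step 2.
Why nothing smaller works: aborting no one leaves the state deadlocked as given.
One survivor order: proc-B, proc-H, proc-F. Walking it through (post-abort pool first):
  pool = (2, 1, 2)
  run proc-B (needs (1, 1, 0), free (2, 1, 2)); after release of (0, 0, 1) the pool is (2, 1, 3)
  run proc-H (needs (2, 0, 3), free (2, 1, 3)); after release of (1, 1, 0) the pool is (3, 2, 3)
  run proc-F (needs (1, 1, 3), free (3, 2, 3)); after release of (0, 1, 0) the pool is (3, 3, 3)


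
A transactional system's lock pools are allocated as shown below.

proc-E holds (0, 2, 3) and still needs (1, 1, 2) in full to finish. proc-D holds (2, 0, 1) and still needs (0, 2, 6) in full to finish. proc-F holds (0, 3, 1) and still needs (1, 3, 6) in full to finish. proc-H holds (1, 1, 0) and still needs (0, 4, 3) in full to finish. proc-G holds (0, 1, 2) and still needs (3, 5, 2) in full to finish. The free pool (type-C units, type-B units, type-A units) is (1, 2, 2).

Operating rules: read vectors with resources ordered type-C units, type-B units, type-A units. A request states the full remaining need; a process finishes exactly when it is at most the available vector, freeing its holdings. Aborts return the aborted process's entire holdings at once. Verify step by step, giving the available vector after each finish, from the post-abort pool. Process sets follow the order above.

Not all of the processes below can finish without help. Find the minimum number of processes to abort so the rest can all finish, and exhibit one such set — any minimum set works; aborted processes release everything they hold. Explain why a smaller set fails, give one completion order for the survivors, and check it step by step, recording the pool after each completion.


The answer: abort proc-D.
Key observation: the returned (2, 0, 1) from proc-D is what brings proc-F — unrunnable before, under any order — into play at step 2.
Minimality: the empty abort set fails — the state is deadlocked as it stands.
Survivors finish in the order: proc-E, proc-F, proc-G, proc-H. Walking it through (pool after the aborts first):
  pool = (3, 2, 3)
  proc-E needs (1, 1, 2) <= (3, 2, 3) -> finishes; pool += (0, 2, 3) = (3, 4, 6)
  proc-F needs (1, 3, 6) <= (3, 4, 6) -> finishes; pool += (0, 3, 1) = (3, 7, 7)
  proc-G needs (3, 5, 2) <= (3, 7, 7) -> finishes; pool += (0, 1, 2) = (3, 8, 9)
  proc-H needs (0, 4, 3) <= (3, 8, 9) -> finishes; pool += (1, 1, 0) = (4, 9, 9)


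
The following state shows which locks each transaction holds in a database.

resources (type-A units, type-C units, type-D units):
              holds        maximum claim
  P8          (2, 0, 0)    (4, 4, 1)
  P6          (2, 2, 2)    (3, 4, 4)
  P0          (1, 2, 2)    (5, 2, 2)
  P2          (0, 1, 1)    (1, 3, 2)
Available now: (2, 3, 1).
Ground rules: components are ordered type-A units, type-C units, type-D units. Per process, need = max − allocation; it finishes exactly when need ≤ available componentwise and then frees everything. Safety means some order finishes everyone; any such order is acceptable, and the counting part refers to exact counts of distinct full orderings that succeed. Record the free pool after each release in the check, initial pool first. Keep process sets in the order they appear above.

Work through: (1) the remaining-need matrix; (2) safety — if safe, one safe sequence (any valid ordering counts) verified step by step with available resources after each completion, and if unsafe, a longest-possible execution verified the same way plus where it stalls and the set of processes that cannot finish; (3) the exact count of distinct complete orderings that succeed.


(1) Need matrix, components ordered type-A units, type-C units, type-D units:
  P8: (2, 4, 1)
  P6: (1, 2, 2)
  P0: (4, 0, 0)
  P2: (1, 2, 1)
(2) SAFE — a valid safe sequence is P2, P8, P6, P0.
Key observation: the order's first zero-slack moment is P2 ((1, 2, 1) needed, (2, 3, 1) free — a requested resource with nothing to spare).
Walking it through:
  pool = (2, 3, 1)
  P2: need (1, 2, 1) fits (2, 3, 1); releases (0, 1, 1), pool now (2, 4, 2)
  P8: need (2, 4, 1) fits (2, 4, 2); releases (2, 0, 0), pool now (4, 4, 2)
  P6: need (1, 2, 2) fits (4, 4, 2); releases (2, 2, 2), pool now (6, 6, 4)
  P0: need (4, 0, 0) fits (6, 6, 4); releases (1, 2, 2), pool now (7, 8, 6)
(3) Exactly 4 of the possible complete orderings are safe sequences.


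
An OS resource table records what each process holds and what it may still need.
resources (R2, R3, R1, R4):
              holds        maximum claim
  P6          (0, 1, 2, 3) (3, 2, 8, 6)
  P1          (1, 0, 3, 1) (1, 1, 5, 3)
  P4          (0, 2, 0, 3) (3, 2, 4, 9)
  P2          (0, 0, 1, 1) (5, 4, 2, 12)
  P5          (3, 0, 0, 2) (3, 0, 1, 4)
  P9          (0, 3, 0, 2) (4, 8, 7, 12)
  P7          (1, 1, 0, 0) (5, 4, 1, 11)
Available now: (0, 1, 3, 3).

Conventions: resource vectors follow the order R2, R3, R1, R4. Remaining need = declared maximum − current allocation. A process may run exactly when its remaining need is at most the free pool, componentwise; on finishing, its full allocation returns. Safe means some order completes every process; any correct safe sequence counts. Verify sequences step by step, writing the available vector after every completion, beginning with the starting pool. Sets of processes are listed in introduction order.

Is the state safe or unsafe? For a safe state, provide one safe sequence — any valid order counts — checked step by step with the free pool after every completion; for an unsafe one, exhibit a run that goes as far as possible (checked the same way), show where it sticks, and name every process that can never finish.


SAFE, for example via the order P5, P1, P6, P4, P7, P2, P9.
Key observation: the order's first zero-slack moment is P1 ((0, 1, 2, 2) needed, (3, 1, 3, 5) free — a requested resource with nothing to spare).
Verifying each step:
  pool = (0, 1, 3, 3)
  run P5 (needs (0, 0, 1, 2), free (0, 1, 3, 3)); after release of (3, 0, 0, 2) the pool is (3, 1, 3, 5)
  run P1 (needs (0, 1, 2, 2), free (3, 1, 3, 5)); after release of (1, 0, 3, 1) the pool is (4, 1, 6, 6)
  run P6 (needs (3, 1, 6, 3), free (4, 1, 6, 6)); after release of (0, 1, 2, 3) the pool is (4, 2, 8, 9)
  run P4 (needs (3, 0, 4, 6), free (4, 2, 8, 9)); after release of (0, 2, 0, 3) the pool is (4, 4, 8, 12)
  run P7 (needs (4, 3, 1, 11), free (4, 4, 8, 12)); after release of (1, 1, 0, 0) the pool is (5, 5, 8, 12)
  run P2 (needs (5, 4, 1, 11), free (5, 5, 8, 12)); after release of (0, 0, 1, 1) the pool is (5, 5, 9, 13)
  run P9 (needs (4, 5, 7, 10), free (5, 5, 9, 13)); after release of (0, 3, 0, 2) the pool is (5, 8, 9, 15)


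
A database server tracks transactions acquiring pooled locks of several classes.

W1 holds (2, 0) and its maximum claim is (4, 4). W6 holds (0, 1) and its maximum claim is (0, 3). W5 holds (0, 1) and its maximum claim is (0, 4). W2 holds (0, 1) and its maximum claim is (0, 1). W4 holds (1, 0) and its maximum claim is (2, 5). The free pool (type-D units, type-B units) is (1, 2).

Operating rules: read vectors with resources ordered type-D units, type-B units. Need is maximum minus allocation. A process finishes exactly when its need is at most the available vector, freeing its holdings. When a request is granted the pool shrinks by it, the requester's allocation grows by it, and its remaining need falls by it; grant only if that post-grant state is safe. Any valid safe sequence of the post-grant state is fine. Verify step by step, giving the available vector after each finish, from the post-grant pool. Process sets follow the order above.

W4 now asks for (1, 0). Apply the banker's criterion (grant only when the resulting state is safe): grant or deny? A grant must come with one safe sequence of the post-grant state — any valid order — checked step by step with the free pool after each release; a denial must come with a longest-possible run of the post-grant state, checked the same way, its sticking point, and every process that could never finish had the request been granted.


GRANT: granting preserves safety; a valid post-grant sequence is W6, W2, W5, W4, W1.
Key observation: even at the reduced pool (0, 2), W6 fits immediately, so safety survives the grant.
Step-by-step check of the post-grant state:
  pool = (0, 2)
  W6 needs (0, 2) <= (0, 2) -> finishes; pool += (0, 1) = (0, 3)
  W2 needs (0, 0) <= (0, 3) -> finishes; pool += (0, 1) = (0, 4)
  W5 needs (0, 3) <= (0, 4) -> finishes; pool += (0, 1) = (0, 5)
  W4 needs (0, 5) <= (0, 5) -> finishes; pool += (2, 0) = (2, 5)
  W1 needs (2, 4) <= (2, 5) -> finishes; pool += (2, 0) = (4, 5)


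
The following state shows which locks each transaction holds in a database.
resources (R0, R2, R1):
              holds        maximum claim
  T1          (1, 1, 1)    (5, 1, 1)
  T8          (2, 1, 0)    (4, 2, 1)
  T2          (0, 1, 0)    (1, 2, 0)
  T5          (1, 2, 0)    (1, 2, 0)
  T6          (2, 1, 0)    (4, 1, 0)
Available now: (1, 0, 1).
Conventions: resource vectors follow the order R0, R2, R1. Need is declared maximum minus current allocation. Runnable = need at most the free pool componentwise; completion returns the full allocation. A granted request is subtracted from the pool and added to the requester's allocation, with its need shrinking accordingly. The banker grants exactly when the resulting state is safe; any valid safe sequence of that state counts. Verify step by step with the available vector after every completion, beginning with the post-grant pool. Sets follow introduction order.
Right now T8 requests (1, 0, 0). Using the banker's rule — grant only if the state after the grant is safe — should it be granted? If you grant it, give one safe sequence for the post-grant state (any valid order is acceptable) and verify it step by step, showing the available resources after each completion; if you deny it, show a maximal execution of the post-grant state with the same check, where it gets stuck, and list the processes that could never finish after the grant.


GRANT. The post-grant state is safe; one safe sequence: T5, T8, T1, T2, T6.
Key observation: granting shrinks the pool to (0, 0, 1), yet T5 still fits and the chain goes through.
Step-by-step check of the post-grant state:
  pool = (0, 0, 1)
  T5: need (0, 0, 0) fits (0, 0, 1); releases (1, 2, 0), pool now (1, 2, 1)
  T8: need (1, 1, 1) fits (1, 2, 1); releases (3, 1, 0), pool now (4, 3, 1)
  T1: need (4, 0, 0) fits (4, 3, 1); releases (1, 1, 1), pool now (5, 4, 2)
  T2: need (1, 1, 0) fits (5, 4, 2); releases (0, 1, 0), pool now (5, 5, 2)
  T6: need (2, 0, 0) fits (5, 5, 2); releases (2, 1, 0), pool now (7, 6, 2)


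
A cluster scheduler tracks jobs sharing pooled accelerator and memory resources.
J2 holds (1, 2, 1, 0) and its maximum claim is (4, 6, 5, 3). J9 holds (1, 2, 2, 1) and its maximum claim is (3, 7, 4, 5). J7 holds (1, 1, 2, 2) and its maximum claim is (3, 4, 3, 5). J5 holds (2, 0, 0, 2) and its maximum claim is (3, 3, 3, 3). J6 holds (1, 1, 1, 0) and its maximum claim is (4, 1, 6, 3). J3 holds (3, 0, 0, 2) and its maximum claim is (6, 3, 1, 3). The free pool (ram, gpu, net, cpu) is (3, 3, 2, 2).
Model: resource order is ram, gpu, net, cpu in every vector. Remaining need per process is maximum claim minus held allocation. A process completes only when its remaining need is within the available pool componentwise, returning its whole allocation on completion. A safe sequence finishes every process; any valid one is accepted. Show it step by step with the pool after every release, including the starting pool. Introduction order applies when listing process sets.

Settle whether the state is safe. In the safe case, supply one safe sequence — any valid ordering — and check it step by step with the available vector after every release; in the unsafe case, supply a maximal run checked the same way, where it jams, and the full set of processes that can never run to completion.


SAFE — a valid safe sequence is J3, J7, J2, J5, J6, J9.
Key observation: J3 marks the first exact bind of the order: its need (3, 3, 1, 1) fits the free (3, 3, 2, 2) with zero slack on a requested resource.
Walking it through:
  pool = (3, 3, 2, 2)
  run J3 (needs (3, 3, 1, 1), free (3, 3, 2, 2)); after release of (3, 0, 0, 2) the pool is (6, 3, 2, 4)
  run J7 (needs (2, 3, 1, 3), free (6, 3, 2, 4)); after release of (1, 1, 2, 2) the pool is (7, 4, 4, 6)
  run J2 (needs (3, 4, 4, 3), free (7, 4, 4, 6)); after release of (1, 2, 1, 0) the pool is (8, 6, 5, 6)
  run J5 (needs (1, 3, 3, 1), free (8, 6, 5, 6)); after release of (2, 0, 0, 2) the pool is (10, 6, 5, 8)
  run J6 (needs (3, 0, 5, 3), free (10, 6, 5, 8)); after release of (1, 1, 1, 0) the pool is (11, 7, 6, 8)
  run J9 (needs (2, 5, 2, 4), free (11, 7, 6, 8)); after release of (1, 2, 2, 1) the pool is (12, 9, 8, 9)


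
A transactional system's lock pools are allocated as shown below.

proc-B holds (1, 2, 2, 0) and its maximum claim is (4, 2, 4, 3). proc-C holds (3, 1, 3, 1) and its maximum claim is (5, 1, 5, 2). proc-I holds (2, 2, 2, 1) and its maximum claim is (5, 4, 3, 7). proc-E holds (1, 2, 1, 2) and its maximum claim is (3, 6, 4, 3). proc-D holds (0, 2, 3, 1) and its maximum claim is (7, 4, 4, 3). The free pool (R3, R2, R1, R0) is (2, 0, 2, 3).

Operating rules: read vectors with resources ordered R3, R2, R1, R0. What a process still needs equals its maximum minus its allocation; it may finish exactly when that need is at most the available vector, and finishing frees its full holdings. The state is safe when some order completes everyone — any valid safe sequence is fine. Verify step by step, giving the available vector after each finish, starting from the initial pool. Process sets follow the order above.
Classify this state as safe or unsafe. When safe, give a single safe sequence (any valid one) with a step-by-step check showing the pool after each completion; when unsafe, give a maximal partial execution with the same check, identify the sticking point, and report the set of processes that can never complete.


The state is UNSAFE.
Key observation: after proc-C, proc-B the pool peaks at (6, 3, 7, 4), and each blocked process is short somewhere: proc-I on R0; proc-E on R2; proc-D on R3.
Going as far as possible: proc-C, proc-B; after that, nothing fits. Check, step by step:
  pool = (2, 0, 2, 3)
  proc-C needs (2, 0, 2, 1) <= (2, 0, 2, 3) -> finishes; pool += (3, 1, 3, 1) = (5, 1, 5, 4)
  proc-B needs (3, 0, 2, 3) <= (5, 1, 5, 4) -> finishes; pool += (1, 2, 2, 0) = (6, 3, 7, 4)
  blocked: proc-I wants (3, 2, 1, 6), pool (6, 3, 7, 4) — not enough R0
  blocked: proc-E wants (2, 4, 3, 1), pool (6, 3, 7, 4) — not enough R2
  blocked: proc-D wants (7, 2, 1, 2), pool (6, 3, 7, 4) — not enough R3
Never able to finish: proc-I, proc-E and proc-D.


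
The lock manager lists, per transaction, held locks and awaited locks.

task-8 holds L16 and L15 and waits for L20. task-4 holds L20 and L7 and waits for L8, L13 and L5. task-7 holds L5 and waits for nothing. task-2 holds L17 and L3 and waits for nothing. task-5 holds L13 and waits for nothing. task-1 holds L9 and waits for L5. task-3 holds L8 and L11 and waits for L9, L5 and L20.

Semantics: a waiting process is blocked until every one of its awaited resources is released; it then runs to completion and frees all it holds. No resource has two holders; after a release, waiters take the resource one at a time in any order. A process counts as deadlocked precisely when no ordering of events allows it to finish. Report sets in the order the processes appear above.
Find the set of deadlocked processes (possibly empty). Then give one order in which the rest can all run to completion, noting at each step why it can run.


Deadlocked: task-8, task-4 and task-3.
Key observation: the loop task-4 -> task-3 -> task-4 blocks itself forever; task-8 waits into the deadlock from upstream.
A valid finishing order for the others: task-5, task-7, task-2, task-1.
Step-by-step check:
  task-5 waits on nothing -> runs at once and releases L13
  task-7 waits on nothing -> runs at once and releases L5
  task-2 waits on nothing -> runs at once and releases L17 and L3
  task-1: everything it awaited (L5) is free; runs, freeing L9


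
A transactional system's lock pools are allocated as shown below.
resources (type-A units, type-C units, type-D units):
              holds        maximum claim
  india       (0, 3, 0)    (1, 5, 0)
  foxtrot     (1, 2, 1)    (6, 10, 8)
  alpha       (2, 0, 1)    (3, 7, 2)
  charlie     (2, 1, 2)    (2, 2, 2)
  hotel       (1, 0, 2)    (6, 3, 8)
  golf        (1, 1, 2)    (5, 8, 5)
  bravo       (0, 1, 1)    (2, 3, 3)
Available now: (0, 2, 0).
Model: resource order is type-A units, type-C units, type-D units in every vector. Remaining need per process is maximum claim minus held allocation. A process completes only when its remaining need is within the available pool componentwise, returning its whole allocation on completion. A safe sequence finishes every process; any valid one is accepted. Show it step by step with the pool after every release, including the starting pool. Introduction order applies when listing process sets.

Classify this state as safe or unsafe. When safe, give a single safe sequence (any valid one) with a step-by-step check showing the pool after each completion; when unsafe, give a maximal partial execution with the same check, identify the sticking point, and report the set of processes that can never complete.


SAFE, for example via the order charlie, india, bravo, alpha, golf, hotel, foxtrot.
Key observation: the first exact fit in this order is bravo — it needs (2, 2, 2) with (2, 6, 2) free, meeting a requested resource to the last unit.
Verifying each step:
  pool = (0, 2, 0)
  charlie: need (0, 1, 0) fits (0, 2, 0); releases (2, 1, 2), pool now (2, 3, 2)
  india: need (1, 2, 0) fits (2, 3, 2); releases (0, 3, 0), pool now (2, 6, 2)
  bravo: need (2, 2, 2) fits (2, 6, 2); releases (0, 1, 1), pool now (2, 7, 3)
  alpha: need (1, 7, 1) fits (2, 7, 3); releases (2, 0, 1), pool now (4, 7, 4)
  golf: need (4, 7, 3) fits (4, 7, 4); releases (1, 1, 2), pool now (5, 8, 6)
  hotel: need (5, 3, 6) fits (5, 8, 6); releases (1, 0, 2), pool now (6, 8, 8)
  foxtrot: need (5, 8, 7) fits (6, 8, 8); releases (1, 2, 1), pool now (7, 10, 9)


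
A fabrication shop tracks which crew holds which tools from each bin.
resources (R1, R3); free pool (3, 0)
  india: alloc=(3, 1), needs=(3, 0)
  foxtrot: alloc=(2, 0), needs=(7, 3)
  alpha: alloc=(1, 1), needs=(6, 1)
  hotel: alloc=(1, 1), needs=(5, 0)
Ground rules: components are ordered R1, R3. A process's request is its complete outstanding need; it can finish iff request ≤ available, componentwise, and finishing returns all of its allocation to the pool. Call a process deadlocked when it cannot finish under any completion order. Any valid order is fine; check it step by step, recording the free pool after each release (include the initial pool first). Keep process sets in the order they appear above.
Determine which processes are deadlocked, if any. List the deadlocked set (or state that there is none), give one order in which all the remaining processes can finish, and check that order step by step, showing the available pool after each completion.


No process is deadlocked.
Key observation: there is always a runnable process — india first — so the state unwinds completely.
The rest can finish in the order india, alpha, hotel, foxtrot. Step-by-step check:
  pool = (3, 0)
  india needs (3, 0) <= (3, 0) -> finishes; pool += (3, 1) = (6, 1)
  alpha needs (6, 1) <= (6, 1) -> finishes; pool += (1, 1) = (7, 2)
  hotel needs (5, 0) <= (7, 2) -> finishes; pool += (1, 1) = (8, 3)
  foxtrot needs (7, 3) <= (8, 3) -> finishes; pool += (2, 0) = (10, 3)


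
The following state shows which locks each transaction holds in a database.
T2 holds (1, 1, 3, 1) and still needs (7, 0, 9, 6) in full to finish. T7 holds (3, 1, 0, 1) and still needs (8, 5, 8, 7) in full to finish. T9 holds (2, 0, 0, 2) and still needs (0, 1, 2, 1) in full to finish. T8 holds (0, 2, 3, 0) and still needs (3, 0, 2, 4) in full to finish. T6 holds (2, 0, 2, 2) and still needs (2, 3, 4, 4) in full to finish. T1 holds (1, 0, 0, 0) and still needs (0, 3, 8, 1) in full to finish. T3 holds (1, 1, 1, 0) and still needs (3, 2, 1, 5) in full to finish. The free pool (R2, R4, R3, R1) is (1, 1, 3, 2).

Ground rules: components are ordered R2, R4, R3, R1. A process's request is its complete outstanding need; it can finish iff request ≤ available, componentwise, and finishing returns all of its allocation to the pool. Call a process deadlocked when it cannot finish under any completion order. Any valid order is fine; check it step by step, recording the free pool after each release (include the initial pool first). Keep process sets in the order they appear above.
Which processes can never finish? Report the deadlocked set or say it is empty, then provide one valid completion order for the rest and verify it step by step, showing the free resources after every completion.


Nothing here is deadlocked.
Key observation: there is always a runnable process — T9 first — so the state unwinds completely.
A valid finishing order for the others: T9, T8, T6, T1, T3, T2, T7. Step-by-step check:
  pool = (1, 1, 3, 2)
  T9 needs (0, 1, 2, 1) <= (1, 1, 3, 2) -> finishes; pool += (2, 0, 0, 2) = (3, 1, 3, 4)
  T8 needs (3, 0, 2, 4) <= (3, 1, 3, 4) -> finishes; pool += (0, 2, 3, 0) = (3, 3, 6, 4)
  T6 needs (2, 3, 4, 4) <= (3, 3, 6, 4) -> finishes; pool += (2, 0, 2, 2) = (5, 3, 8, 6)
  T1 needs (0, 3, 8, 1) <= (5, 3, 8, 6) -> finishes; pool += (1, 0, 0, 0) = (6, 3, 8, 6)
  T3 needs (3, 2, 1, 5) <= (6, 3, 8, 6) -> finishes; pool += (1, 1, 1, 0) = (7, 4, 9, 6)
  T2 needs (7, 0, 9, 6) <= (7, 4, 9, 6) -> finishes; pool += (1, 1, 3, 1) = (8, 5, 12, 7)
  T7 needs (8, 5, 8, 7) <= (8, 5, 12, 7) -> finishes; pool += (3, 1, 0, 1) = (11, 6, 12, 8)


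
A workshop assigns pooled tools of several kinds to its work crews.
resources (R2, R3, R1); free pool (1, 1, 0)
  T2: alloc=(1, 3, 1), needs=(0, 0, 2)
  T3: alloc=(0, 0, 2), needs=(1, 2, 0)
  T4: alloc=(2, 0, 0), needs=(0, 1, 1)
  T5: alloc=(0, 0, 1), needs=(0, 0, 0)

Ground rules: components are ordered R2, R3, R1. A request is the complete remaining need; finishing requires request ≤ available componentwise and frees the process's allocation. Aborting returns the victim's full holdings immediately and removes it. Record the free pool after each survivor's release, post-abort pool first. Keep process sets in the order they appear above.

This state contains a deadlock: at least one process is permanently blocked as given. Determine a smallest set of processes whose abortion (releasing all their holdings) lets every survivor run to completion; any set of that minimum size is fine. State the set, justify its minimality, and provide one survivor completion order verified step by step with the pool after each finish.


Abort T2.
Key observation: the returned (1, 3, 1) from T2 is what brings T3 — unrunnable before, under any order — into play at step 2.
Why nothing smaller works: aborting no one leaves the state deadlocked as given.
One survivor order: T4, T3, T5. Check, step by step (post-abort pool first):
  pool = (2, 4, 1)
  run T4 (needs (0, 1, 1), free (2, 4, 1)); after release of (2, 0, 0) the pool is (4, 4, 1)
  run T3 (needs (1, 2, 0), free (4, 4, 1)); after release of (0, 0, 2) the pool is (4, 4, 3)
  run T5 (needs (0, 0, 0), free (4, 4, 3)); after release of (0, 0, 1) the pool is (4, 4, 4)


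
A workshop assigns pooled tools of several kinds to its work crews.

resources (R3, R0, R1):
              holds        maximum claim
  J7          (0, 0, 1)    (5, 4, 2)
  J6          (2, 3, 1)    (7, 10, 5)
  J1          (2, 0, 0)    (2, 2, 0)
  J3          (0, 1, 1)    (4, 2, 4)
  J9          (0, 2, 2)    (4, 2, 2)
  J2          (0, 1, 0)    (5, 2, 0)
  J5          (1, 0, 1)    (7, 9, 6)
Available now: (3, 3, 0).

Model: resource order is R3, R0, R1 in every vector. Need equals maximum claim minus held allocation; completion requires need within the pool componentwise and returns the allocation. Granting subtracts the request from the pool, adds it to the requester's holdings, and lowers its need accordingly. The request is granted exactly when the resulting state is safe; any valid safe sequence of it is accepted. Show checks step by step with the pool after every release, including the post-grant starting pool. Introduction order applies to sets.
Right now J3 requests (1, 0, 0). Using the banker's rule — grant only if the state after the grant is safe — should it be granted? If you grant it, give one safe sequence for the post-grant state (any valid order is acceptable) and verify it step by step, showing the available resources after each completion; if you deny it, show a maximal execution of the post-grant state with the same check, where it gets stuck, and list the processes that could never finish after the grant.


DENY — the pretend-granted state is unsafe.
Key observation: after J1, J9 the pool peaks at (4, 5, 2), and each blocked process is short somewhere: J7 on R3; J6 on R3, R0, R1; J3 on R1; J2 on R3; J5 on R3, R0, R1.
Pretend the grant happened; the run J1, J9 goes as far as possible. Check, step by step:
  pool = (2, 3, 0)
  J1: need (0, 2, 0) fits (2, 3, 0); releases (2, 0, 0), pool now (4, 3, 0)
  J9: need (4, 0, 0) fits (4, 3, 0); releases (0, 2, 2), pool now (4, 5, 2)
  J7 cannot run: need (5, 4, 1) vs free (4, 5, 2) (insufficient R3)
  J6 cannot run: need (5, 7, 4) vs free (4, 5, 2) (insufficient R3, R0 and R1)
  J3 cannot run: need (3, 1, 3) vs free (4, 5, 2) (insufficient R1)
  J2 cannot run: need (5, 1, 0) vs free (4, 5, 2) (insufficient R3)
  J5 cannot run: need (6, 9, 5) vs free (4, 5, 2) (insufficient R3, R0 and R1)
Post-grant, the permanently blocked set is J7, J6, J3, J2 and J5.
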